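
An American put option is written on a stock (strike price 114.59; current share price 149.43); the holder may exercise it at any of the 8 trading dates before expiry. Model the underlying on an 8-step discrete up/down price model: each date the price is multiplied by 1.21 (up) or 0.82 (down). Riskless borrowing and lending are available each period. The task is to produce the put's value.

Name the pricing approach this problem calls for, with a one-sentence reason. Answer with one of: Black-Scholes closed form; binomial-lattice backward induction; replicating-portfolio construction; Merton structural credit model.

Key observation: the put (strike 114.59 on spot 149.43) is American-style on a 8-step discrete price model, so the early-exercise decision at every node requires stepwise backward valuation — a closed form cannot price the exercise right.

framework: binomial-lattice backward induction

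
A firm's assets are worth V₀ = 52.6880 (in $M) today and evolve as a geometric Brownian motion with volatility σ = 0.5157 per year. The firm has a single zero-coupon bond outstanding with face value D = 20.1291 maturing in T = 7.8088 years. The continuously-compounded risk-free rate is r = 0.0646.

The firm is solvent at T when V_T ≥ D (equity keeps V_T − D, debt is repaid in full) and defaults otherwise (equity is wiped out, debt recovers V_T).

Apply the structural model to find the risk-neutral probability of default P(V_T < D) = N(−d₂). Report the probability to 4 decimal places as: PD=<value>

Equity is a call on the firm's assets struck at D = 20.1291:
d₁ = [ln(V₀/D) + (r + σ²/2)T] / (σ√T)
   = [ln(52.6880/20.1291) + (0.0646 + 0.5·0.5157²)·7.8088] / (0.5157·√7.8088)
   = [0.962221 + 1.542810] / 1.441084 = 1.738296
d₂ = d₁ − σ√T = 1.738296 − 1.441084 = 0.297213
risk-neutral PD = N(−d₂) = N(-0.297213) = 0.383152

PD=0.3832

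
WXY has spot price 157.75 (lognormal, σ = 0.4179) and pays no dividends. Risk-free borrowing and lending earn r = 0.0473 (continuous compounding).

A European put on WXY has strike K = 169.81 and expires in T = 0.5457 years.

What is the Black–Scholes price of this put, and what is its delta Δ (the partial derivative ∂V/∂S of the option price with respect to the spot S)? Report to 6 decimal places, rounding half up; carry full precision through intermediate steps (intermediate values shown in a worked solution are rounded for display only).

price = 23.927780
Δ = -0.500267

σ√T = 0.4179·√0.5457 = 0.308709
d₁ = (ln(S/K) + (r+σ²/2)T) / (σ√T) = (ln(157.75/169.81) + (0.0473+0.4179²/2)·0.5457) / 0.308709 = (-0.073669 + 0.073462) / 0.308709 = -0.000669
d₂ = d₁ − σ√T = -0.000669 − 0.308709 = -0.309378
e^{−rT} = 0.974519
N(−d₁) = 0.500267,  N(−d₂) = 0.621483
Put price V = K·e^{−rT}·N(−d₂) − S·N(−d₁) = 102.844860 − 78.917080 = 23.927780
Δ = −N(−d₁) = -0.500267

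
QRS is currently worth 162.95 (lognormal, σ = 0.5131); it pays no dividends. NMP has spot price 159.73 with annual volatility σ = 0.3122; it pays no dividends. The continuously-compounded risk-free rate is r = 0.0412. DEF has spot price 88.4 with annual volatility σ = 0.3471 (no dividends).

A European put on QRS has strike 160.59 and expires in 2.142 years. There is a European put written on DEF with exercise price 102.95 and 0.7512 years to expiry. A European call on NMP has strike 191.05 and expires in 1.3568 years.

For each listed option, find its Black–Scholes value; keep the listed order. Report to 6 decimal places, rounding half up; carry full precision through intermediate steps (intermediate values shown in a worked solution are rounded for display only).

price(QRS put K=160.59) = 37.806116
price(DEF put K=102.95) = 17.854249
price(NMP call K=191.05) = 15.467004

[QRS put K=160.59]
σ√T = 0.5131·√2.142 = 0.750951
d₁ = (ln(S/K) + (r+σ²/2)T) / (σ√T) = (ln(162.95/160.59) + (0.0412+0.5131²/2)·2.142) / 0.750951 = (0.014589 + 0.370214) / 0.750951 = 0.512421
d₂ = d₁ − σ√T = 0.512421 − 0.750951 = -0.238530
e^{−rT} = 0.915532
N(−d₁) = 0.304178,  N(−d₂) = 0.594265
price = K·e^{−rT}·N(−d₂) − S·N(−d₁) = 87.371955 − 49.565839 = 37.806116
[DEF put K=102.95]
σ√T = 0.3471·√0.7512 = 0.300838
d₁ = (ln(S/K) + (r+σ²/2)T) / (σ√T) = (ln(88.4/102.95) + (0.0412+0.3471²/2)·0.7512) / 0.300838 = (-0.152371 + 0.076201) / 0.300838 = -0.253194
d₂ = d₁ − σ√T = -0.253194 − 0.300838 = -0.554032
e^{−rT} = 0.969525
N(−d₁) = 0.599941,  N(−d₂) = 0.710221
price = K·e^{−rT}·N(−d₂) − S·N(−d₁) = 70.889020 − 53.034772 = 17.854249
[NMP call K=191.05]
σ√T = 0.3122·√1.3568 = 0.363656
d₁ = (ln(S/K) + (r+σ²/2)T) / (σ√T) = (ln(159.73/191.05) + (0.0412+0.3122²/2)·1.3568) / 0.363656 = (-0.179050 + 0.122023) / 0.363656 = -0.156816
d₂ = d₁ − σ√T = -0.156816 − 0.363656 = -0.520473
e^{−rT} = 0.945634
N(d₁) = 0.437695,  N(d₂) = 0.301367
price = S·N(d₁) − K·e^{−rT}·N(d₂) = 69.912981 − 54.445977 = 15.467004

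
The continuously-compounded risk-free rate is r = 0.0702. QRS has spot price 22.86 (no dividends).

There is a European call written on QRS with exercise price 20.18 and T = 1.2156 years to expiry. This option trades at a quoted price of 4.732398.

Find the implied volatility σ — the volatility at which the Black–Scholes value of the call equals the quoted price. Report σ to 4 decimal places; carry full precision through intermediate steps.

At σ = 0.1982 the Black–Scholes value reproduces the quote:
σ√T = 0.1982·√1.2156 = 0.218524
d₁ = (ln(S/K) + (r+σ²/2)T) / (σ√T) = (ln(22.86/20.18) + (0.0702+0.1982²/2)·1.2156) / 0.218524 = (0.124697 + 0.109211) / 0.218524 = 1.070400
d₂ = d₁ − σ√T = 1.070400 − 0.218524 = 0.851877
e^{−rT} = 0.918205
N(d₁) = 0.857780,  N(d₂) = 0.802859
V = S·N(d₁) − K·e^{−rT}·N(d₂) = 19.608861 − 14.876464 = 4.732398 (the quoted price), and the Black–Scholes price is strictly increasing in σ, so σ is unique

sigma = 0.1982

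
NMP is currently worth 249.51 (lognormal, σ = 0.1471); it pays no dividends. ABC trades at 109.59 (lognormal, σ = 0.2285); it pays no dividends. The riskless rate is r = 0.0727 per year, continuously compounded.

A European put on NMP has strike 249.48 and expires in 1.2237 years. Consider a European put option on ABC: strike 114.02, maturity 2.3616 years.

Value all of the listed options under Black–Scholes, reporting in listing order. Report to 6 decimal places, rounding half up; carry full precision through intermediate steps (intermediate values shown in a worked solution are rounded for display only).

price(NMP put K=249.48) = 7.115304
price(ABC put K=114.02) = 8.539615

[NMP put K=249.48]
σ√T = 0.1471·√1.2237 = 0.162723
d₁ = (ln(S/K) + (r+σ²/2)T) / (σ√T) = (ln(249.51/249.48) + (0.0727+0.1471²/2)·1.2237) / 0.162723 = (0.000120 + 0.102202) / 0.162723 = 0.628813
d₂ = d₁ − σ√T = 0.628813 − 0.162723 = 0.466090
e^{−rT} = 0.914879
N(−d₁) = 0.264736,  N(−d₂) = 0.320576
price = K·e^{−rT}·N(−d₂) − S·N(−d₁) = 73.169484 − 66.054180 = 7.115304
[ABC put K=114.02]
σ√T = 0.2285·√2.3616 = 0.351147
d₁ = (ln(S/K) + (r+σ²/2)T) / (σ√T) = (ln(109.59/114.02) + (0.0727+0.2285²/2)·2.3616) / 0.351147 = (-0.039628 + 0.233341) / 0.351147 = 0.551657
d₂ = d₁ − σ√T = 0.551657 − 0.351147 = 0.200509
e^{−rT} = 0.842242
N(−d₁) = 0.290592,  N(−d₂) = 0.420541
price = K·e^{−rT}·N(−d₂) − S·N(−d₁) = 40.385567 − 31.845952 = 8.539615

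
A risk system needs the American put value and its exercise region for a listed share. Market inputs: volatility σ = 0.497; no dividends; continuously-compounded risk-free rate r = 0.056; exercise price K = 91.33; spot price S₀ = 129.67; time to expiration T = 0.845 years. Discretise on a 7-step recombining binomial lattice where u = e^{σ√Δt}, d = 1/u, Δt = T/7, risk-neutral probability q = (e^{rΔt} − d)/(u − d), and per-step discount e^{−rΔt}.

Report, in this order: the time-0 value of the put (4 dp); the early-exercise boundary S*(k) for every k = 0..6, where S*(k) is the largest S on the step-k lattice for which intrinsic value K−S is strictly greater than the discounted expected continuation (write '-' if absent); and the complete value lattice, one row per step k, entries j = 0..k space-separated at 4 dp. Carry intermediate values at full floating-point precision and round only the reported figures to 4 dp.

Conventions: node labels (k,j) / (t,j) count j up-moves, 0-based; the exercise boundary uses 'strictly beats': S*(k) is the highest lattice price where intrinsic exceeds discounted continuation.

price = 5.5618
boundary = - - - - - 54.6859 64.9932
tree:
5.5618
8.6311 2.2685
13.0716 3.8752 0.5355
19.2083 6.5151 1.0299 0.0000
27.1768 10.7266 1.9806 0.0000 0.0000
36.6441 17.1616 3.8089 0.0000 0.0000 0.0000
45.3168 26.3368 7.3250 0.0000 0.0000 0.0000 0.0000
52.6141 36.6441 14.0867 0.0000 0.0000 0.0000 0.0000 0.0000

Δt=0.12071  u=1.18848  d=0.84141  q=0.47648  discount=0.99326
step 7 (expiry): payoffs max(K−S,0) = 52.6141 36.6441 14.0867 0.0000 0.0000 0.0000 0.0000 0.0000
step 6: (k=6,j=0): S=46.0132, K−S=45.3168, hold=44.7015 ⇒ V=45.3168 exercise | (k=6,j=1): S=64.9932, K−S=26.3368, hold=25.7215 ⇒ V=26.3368 exercise | (k=6,j=2): S=91.8023, K−S=0.0000, hold=7.3250 ⇒ V=7.3250 continue | (k=6,j=3): S=129.6700, K−S=0.0000, hold=0.0000 ⇒ V=0.0000 continue | (k=6,j=4): S=183.1577, K−S=0.0000, hold=0.0000 ⇒ V=0.0000 continue | (k=6,j=5): S=258.7087, K−S=0.0000, hold=0.0000 ⇒ V=0.0000 continue | (k=6,j=6): S=365.4238, K−S=0.0000, hold=0.0000 ⇒ V=0.0000 continue  boundary S*=64.9932
step 5: (k=5,j=0): S=54.6859, K−S=36.6441, hold=36.0288 ⇒ V=36.6441 exercise | (k=5,j=1): S=77.2433, K−S=14.0867, hold=17.1616 ⇒ V=17.1616 continue | (k=5,j=2): S=109.1055, K−S=0.0000, hold=3.8089 ⇒ V=3.8089 continue | (k=5,j=3): S=154.1106, K−S=0.0000, hold=0.0000 ⇒ V=0.0000 continue | (k=5,j=4): S=217.6798, K−S=0.0000, hold=0.0000 ⇒ V=0.0000 continue | (k=5,j=5): S=307.4708, K−S=0.0000, hold=0.0000 ⇒ V=0.0000 continue  boundary S*=54.6859
step 4: (k=4,j=0): S=64.9932, K−S=26.3368, hold=27.1768 ⇒ V=27.1768 continue | (k=4,j=1): S=91.8023, K−S=0.0000, hold=10.7266 ⇒ V=10.7266 continue | (k=4,j=2): S=129.6700, K−S=0.0000, hold=1.9806 ⇒ V=1.9806 continue | (k=4,j=3): S=183.1577, K−S=0.0000, hold=0.0000 ⇒ V=0.0000 continue | (k=4,j=4): S=258.7087, K−S=0.0000, hold=0.0000 ⇒ V=0.0000 continue  boundary S*=-
step 3: (k=3,j=0): S=77.2433, K−S=14.0867, hold=19.2083 ⇒ V=19.2083 continue | (k=3,j=1): S=109.1055, K−S=0.0000, hold=6.5151 ⇒ V=6.5151 continue | (k=3,j=2): S=154.1106, K−S=0.0000, hold=1.0299 ⇒ V=1.0299 continue | (k=3,j=3): S=217.6798, K−S=0.0000, hold=0.0000 ⇒ V=0.0000 continue  boundary S*=-
step 2: (k=2,j=0): S=91.8023, K−S=0.0000, hold=13.0716 ⇒ V=13.0716 continue | (k=2,j=1): S=129.6700, K−S=0.0000, hold=3.8752 ⇒ V=3.8752 continue | (k=2,j=2): S=183.1577, K−S=0.0000, hold=0.5355 ⇒ V=0.5355 continue  boundary S*=-
step 1: (k=1,j=0): S=109.1055, K−S=0.0000, hold=8.6311 ⇒ V=8.6311 continue | (k=1,j=1): S=154.1106, K−S=0.0000, hold=2.2685 ⇒ V=2.2685 continue  boundary S*=-
step 0: (k=0,j=0): S=129.6700, K−S=0.0000, hold=5.5618 ⇒ V=5.5618 continue  boundary S*=-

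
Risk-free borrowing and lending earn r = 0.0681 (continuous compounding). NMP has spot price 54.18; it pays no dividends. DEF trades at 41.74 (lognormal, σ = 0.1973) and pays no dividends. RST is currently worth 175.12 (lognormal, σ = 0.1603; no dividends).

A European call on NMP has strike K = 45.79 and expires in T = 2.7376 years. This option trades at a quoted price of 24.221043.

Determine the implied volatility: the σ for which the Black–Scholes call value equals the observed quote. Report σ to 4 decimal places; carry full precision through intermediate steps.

At σ = 0.5038 the Black–Scholes value reproduces the quote:
σ√T = 0.5038·√2.7376 = 0.833572
d₁ = (ln(S/K) + (r+σ²/2)T) / (σ√T) = (ln(54.18/45.79) + (0.0681+0.5038²/2)·2.7376) / 0.833572 = (0.168246 + 0.533852) / 0.833572 = 0.842276
d₂ = d₁ − σ√T = 0.842276 − 0.833572 = 0.008704
e^{−rT} = 0.829916
N(d₁) = 0.800183,  N(d₂) = 0.503472
V = S·N(d₁) − K·e^{−rT}·N(d₂) = 43.353931 − 19.132888 = 24.221043 (the observed quote) — the price is monotone increasing in volatility, hence this σ is the only solution

sigma = 0.5038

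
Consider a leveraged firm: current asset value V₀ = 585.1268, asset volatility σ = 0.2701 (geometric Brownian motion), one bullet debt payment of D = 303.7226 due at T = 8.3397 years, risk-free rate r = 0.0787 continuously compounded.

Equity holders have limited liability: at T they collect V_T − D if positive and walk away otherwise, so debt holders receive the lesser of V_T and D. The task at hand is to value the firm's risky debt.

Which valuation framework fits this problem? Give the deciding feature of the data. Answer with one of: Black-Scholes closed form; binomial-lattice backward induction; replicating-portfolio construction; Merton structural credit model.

Key observation: the data describe a firm's assets (V₀ = 585.1268, GBM) and a single zero-coupon debt of face 303.7226, so credit quantities follow from equity-as-call in the structural model.

framework: Merton structural credit model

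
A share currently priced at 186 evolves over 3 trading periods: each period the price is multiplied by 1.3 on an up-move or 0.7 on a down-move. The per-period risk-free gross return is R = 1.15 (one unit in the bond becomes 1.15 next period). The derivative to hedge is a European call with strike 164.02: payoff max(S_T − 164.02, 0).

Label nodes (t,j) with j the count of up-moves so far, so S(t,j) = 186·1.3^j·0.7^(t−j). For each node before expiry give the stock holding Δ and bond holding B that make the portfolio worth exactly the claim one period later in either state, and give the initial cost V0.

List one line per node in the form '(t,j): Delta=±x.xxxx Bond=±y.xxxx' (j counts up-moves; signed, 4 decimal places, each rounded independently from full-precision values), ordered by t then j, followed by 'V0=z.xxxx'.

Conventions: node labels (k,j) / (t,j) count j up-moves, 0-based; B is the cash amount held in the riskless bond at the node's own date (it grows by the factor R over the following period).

(0,0): Delta=0.8611 Bond=-76.7776
(1,0): Delta=0.4677 Bond=-37.0629
(1,1): Delta=0.9318 Bond=-105.3713
(2,0): Delta=0.0000 Bond=0.0000
(2,1): Delta=0.5516 Bond=-56.8299
(2,2): Delta=1.0000 Bond=-142.6261
V0=83.3944

Arbitrage-free pricing uses the up-move probability p* = (R−d)/(u−d) = 0.7500, discounting each step at R = 1.15.
At maturity the claim pays: V(3,0)=0.0000, V(3,1)=0.0000, V(3,2)=56.0180, V(3,3)=244.6220
(2,0): S=91.1400. Δ = (V_up−V_dn)/(S_up−S_dn) = (0.0000−0.0000)/(118.4820−63.7980) = 0.0000. V = [p*·0.0000 + (1−p*)·0.0000]/1.15 = 0.0000. B = V − Δ·S = 0.0000.
(2,1): S=169.2600. Δ = (V_up−V_dn)/(S_up−S_dn) = (56.0180−0.0000)/(220.0380−118.4820) = 0.5516. V = [p*·56.0180 + (1−p*)·0.0000]/1.15 = 36.5335. B = V − Δ·S = -56.8299.
(2,2): S=314.3400. Δ = (V_up−V_dn)/(S_up−S_dn) = (244.6220−56.0180)/(408.6420−220.0380) = 1.0000. V = [p*·244.6220 + (1−p*)·56.0180]/1.15 = 171.7139. B = V − Δ·S = -142.6261.
(1,0): S=130.2000. Δ = (V_up−V_dn)/(S_up−S_dn) = (36.5335−0.0000)/(169.2600−91.1400) = 0.4677. V = [p*·36.5335 + (1−p*)·0.0000]/1.15 = 23.8262. B = V − Δ·S = -37.0629.
(1,1): S=241.8000. Δ = (V_up−V_dn)/(S_up−S_dn) = (171.7139−36.5335)/(314.3400−169.2600) = 0.9318. V = [p*·171.7139 + (1−p*)·36.5335]/1.15 = 119.9294. B = V − Δ·S = -105.3713.
(0,0): S=186.0000. Δ = (V_up−V_dn)/(S_up−S_dn) = (119.9294−23.8262)/(241.8000−130.2000) = 0.8611. V = [p*·119.9294 + (1−p*)·23.8262]/1.15 = 83.3944. B = V − Δ·S = -76.7776.
As a check, the time-0 holding Δ(0,0)·S0 + B(0,0) comes to 83.3944 — exactly V0.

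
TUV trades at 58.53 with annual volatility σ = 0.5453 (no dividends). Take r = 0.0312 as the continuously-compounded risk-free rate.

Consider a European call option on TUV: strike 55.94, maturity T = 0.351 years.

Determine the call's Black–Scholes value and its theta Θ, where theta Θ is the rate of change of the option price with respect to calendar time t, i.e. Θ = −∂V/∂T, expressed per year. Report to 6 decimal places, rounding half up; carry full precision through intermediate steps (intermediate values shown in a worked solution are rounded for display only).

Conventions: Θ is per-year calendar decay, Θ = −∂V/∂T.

price = 9.014579
Θ = -11.029425

σ√T = 0.5453·√0.351 = 0.323064
d₁ = (ln(S/K) + (r+σ²/2)T) / (σ√T) = (ln(58.53/55.94) + (0.0312+0.5453²/2)·0.351) / 0.323064 = (0.045260 + 0.063136) / 0.323064 = 0.335525
d₂ = d₁ − σ√T = 0.335525 − 0.323064 = 0.012461
e^{−rT} = 0.989109
N(d₁) = 0.631386,  N(d₂) = 0.504971
Call price V = S·N(d₁) − K·e^{−rT}·N(d₂) = 36.954996 − 27.940417 = 9.014579
φ(d₁) = (1/√(2π))·e^{−d₁²/2} = 0.377107
Θ = −S·φ(d₁)·σ/(2√T) − r·K·e^{−rT}·N(d₂) = −10.157684 − 0.871741 = -11.029425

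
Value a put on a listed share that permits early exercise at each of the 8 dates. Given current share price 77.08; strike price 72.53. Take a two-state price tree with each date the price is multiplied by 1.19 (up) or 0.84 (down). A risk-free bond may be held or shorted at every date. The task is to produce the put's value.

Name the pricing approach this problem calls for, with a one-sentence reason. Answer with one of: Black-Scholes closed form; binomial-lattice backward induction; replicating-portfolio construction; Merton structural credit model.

Key observation: the put (strike 72.53 on spot 77.08) is American-style on a 8-step discrete price model, so the early-exercise decision at every node requires stepwise backward valuation — a closed form cannot price the exercise right.

framework: binomial-lattice backward induction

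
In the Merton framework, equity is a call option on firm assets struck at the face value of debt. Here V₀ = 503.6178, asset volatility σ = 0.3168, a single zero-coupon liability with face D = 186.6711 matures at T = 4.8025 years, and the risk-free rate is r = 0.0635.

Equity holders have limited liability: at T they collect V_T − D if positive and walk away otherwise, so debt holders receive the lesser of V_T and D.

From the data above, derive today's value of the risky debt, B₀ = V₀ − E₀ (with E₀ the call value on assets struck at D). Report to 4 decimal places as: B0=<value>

B0=135.5147

Apply the equity-as-call identities (strike 186.6711, horizon 4.8025 years):
d₁ = [ln(V₀/D) + (r + σ²/2)T] / (σ√T)
   = [ln(503.6178/186.6711) + (0.0635 + 0.5·0.3168²)·4.8025] / (0.3168·√4.8025)
   = [0.992469 + 0.545954] / 0.694255 = 2.215934
d₂ = d₁ − σ√T = 2.215934 − 0.694255 = 1.521680
N(d₁) = 0.986652,  N(d₂) = 0.935955,  e^(−rT) = 0.737154
E₀ = V₀·N(d₁) − D·e^(−rT)·N(d₂)
   = 503.6178·0.986652 − 186.6711·0.737154·0.935955 = 368.103092
B₀ = V₀ − E₀ = 503.6178 − 368.103092 = 135.514708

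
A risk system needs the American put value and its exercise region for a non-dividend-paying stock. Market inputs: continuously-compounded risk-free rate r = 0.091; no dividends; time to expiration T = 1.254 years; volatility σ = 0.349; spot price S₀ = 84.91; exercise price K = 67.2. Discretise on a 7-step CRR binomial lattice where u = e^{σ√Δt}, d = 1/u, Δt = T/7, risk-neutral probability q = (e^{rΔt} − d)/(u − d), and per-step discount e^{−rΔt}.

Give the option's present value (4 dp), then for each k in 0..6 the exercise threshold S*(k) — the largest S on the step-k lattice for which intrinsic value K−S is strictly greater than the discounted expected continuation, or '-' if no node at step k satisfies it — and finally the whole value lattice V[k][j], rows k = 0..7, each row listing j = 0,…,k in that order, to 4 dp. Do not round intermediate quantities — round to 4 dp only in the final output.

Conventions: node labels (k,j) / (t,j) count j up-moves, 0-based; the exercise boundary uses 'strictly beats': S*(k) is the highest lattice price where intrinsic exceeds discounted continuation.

Δt=0.17914  u=1.15918  d=0.86268  q=0.51857  discount=0.98383
step 7 (expiry): payoffs max(K−S,0) = 37.0077 26.6305 12.6866 0.0000 0.0000 0.0000 0.0000 0.0000
step 6: (k=6,j=0): S=34.9983, K−S=32.2017, hold=31.1150 ⇒ V=32.2017 exercise | (k=6,j=1): S=47.0274, K−S=20.1726, hold=19.0860 ⇒ V=20.1726 exercise | (k=6,j=2): S=63.1910, K−S=4.0090, hold=6.0090 ⇒ V=6.0090 continue | (k=6,j=3): S=84.9100, K−S=0.0000, hold=0.0000 ⇒ V=0.0000 continue | (k=6,j=4): S=114.0940, K−S=0.0000, hold=0.0000 ⇒ V=0.0000 continue | (k=6,j=5): S=153.3086, K−S=0.0000, hold=0.0000 ⇒ V=0.0000 continue | (k=6,j=6): S=206.0014, K−S=0.0000, hold=0.0000 ⇒ V=0.0000 continue  boundary S*=47.0274
step 5: (k=5,j=0): S=40.5695, K−S=26.6305, hold=25.5439 ⇒ V=26.6305 exercise | (k=5,j=1): S=54.5134, K−S=12.6866, hold=12.6203 ⇒ V=12.6866 exercise | (k=5,j=2): S=73.2499, K−S=0.0000, hold=2.8461 ⇒ V=2.8461 continue | (k=5,j=3): S=98.4262, K−S=0.0000, hold=0.0000 ⇒ V=0.0000 continue | (k=5,j=4): S=132.2557, K−S=0.0000, hold=0.0000 ⇒ V=0.0000 continue | (k=5,j=5): S=177.7126, K−S=0.0000, hold=0.0000 ⇒ V=0.0000 continue  boundary S*=54.5134
step 4: (k=4,j=0): S=47.0274, K−S=20.1726, hold=19.0860 ⇒ V=20.1726 exercise | (k=4,j=1): S=63.1910, K−S=4.0090, hold=7.4610 ⇒ V=7.4610 continue | (k=4,j=2): S=84.9100, K−S=0.0000, hold=1.3481 ⇒ V=1.3481 continue | (k=4,j=3): S=114.0940, K−S=0.0000, hold=0.0000 ⇒ V=0.0000 continue | (k=4,j=4): S=153.3086, K−S=0.0000, hold=0.0000 ⇒ V=0.0000 continue  boundary S*=47.0274
step 3: (k=3,j=0): S=54.5134, K−S=12.6866, hold=13.3611 ⇒ V=13.3611 continue | (k=3,j=1): S=73.2499, K−S=0.0000, hold=4.2216 ⇒ V=4.2216 continue | (k=3,j=2): S=98.4262, K−S=0.0000, hold=0.6385 ⇒ V=0.6385 continue | (k=3,j=3): S=132.2557, K−S=0.0000, hold=0.0000 ⇒ V=0.0000 continue  boundary S*=-
step 2: (k=2,j=0): S=63.1910, K−S=4.0090, hold=8.4823 ⇒ V=8.4823 continue | (k=2,j=1): S=84.9100, K−S=0.0000, hold=2.3253 ⇒ V=2.3253 continue | (k=2,j=2): S=114.0940, K−S=0.0000, hold=0.3024 ⇒ V=0.3024 continue  boundary S*=-
step 1: (k=1,j=0): S=73.2499, K−S=0.0000, hold=5.2039 ⇒ V=5.2039 continue | (k=1,j=1): S=98.4262, K−S=0.0000, hold=1.2557 ⇒ V=1.2557 continue  boundary S*=-
step 0: (k=0,j=0): S=84.9100, K−S=0.0000, hold=3.1054 ⇒ V=3.1054 continue  boundary S*=-

price = 3.1054
boundary = - - - - 47.0274 54.5134 47.0274
tree:
3.1054
5.2039 1.2557
8.4823 2.3253 0.3024
13.3611 4.2216 0.6385 0.0000
20.1726 7.4610 1.3481 0.0000 0.0000
26.6305 12.6866 2.8461 0.0000 0.0000 0.0000
32.2017 20.1726 6.0090 0.0000 0.0000 0.0000 0.0000
37.0077 26.6305 12.6866 0.0000 0.0000 0.0000 0.0000 0.0000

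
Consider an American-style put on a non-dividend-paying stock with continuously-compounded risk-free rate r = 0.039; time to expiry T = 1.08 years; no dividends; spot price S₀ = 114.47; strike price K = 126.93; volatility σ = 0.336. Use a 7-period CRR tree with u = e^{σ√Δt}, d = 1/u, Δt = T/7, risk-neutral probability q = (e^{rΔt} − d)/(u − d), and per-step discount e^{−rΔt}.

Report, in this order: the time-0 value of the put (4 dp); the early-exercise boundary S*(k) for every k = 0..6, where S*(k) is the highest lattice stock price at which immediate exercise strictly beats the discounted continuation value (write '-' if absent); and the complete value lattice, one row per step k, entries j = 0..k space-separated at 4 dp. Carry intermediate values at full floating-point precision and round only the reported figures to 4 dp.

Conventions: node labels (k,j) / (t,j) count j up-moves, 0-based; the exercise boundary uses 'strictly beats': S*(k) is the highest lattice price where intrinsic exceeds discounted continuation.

Δt=0.15429, u=1.14108, d=0.87636, q=0.48985, disc=e^(-rΔt)=0.99400
k=7 terminal: V=max(K-S,0) → 81.4867 67.7596 49.8859 26.6131 0.0000 0.0000 0.0000 0.0000
k=6: j=0 S=51.8546 intr=75.0754 cont=74.3139 V=75.0754[EX]; j=1 S=67.5184 intr=59.4116 cont=58.6501 V=59.4116[EX]; j=2 S=87.9138 intr=39.0162 cont=38.2548 V=39.0162[EX]; j=3 S=114.4700 intr=12.4600 cont=13.4952 V=13.4952[hold]; j=4 S=149.0481 intr=0.0000 cont=0.0000 V=0.0000[hold]; j=5 S=194.0713 intr=0.0000 cont=0.0000 V=0.0000[hold]; j=6 S=252.6947 intr=0.0000 cont=0.0000 V=0.0000[hold]  S*(6)=87.9138
k=5: j=0 S=59.1704 intr=67.7596 cont=66.9981 V=67.7596[EX]; j=1 S=77.0441 intr=49.8859 cont=49.1244 V=49.8859[EX]; j=2 S=100.3169 intr=26.6131 cont=26.3556 V=26.6131[EX]; j=3 S=130.6198 intr=0.0000 cont=6.8432 V=6.8432[hold]; j=4 S=170.0763 intr=0.0000 cont=0.0000 V=0.0000[hold]; j=5 S=221.4515 intr=0.0000 cont=0.0000 V=0.0000[hold]  S*(5)=100.3169
k=4: j=0 S=67.5184 intr=59.4116 cont=58.6501 V=59.4116[EX]; j=1 S=87.9138 intr=39.0162 cont=38.2548 V=39.0162[EX]; j=2 S=114.4700 intr=12.4600 cont=16.8272 V=16.8272[hold]; j=3 S=149.0481 intr=0.0000 cont=3.4701 V=3.4701[hold]; j=4 S=194.0713 intr=0.0000 cont=0.0000 V=0.0000[hold]  S*(4)=87.9138
k=3: j=0 S=77.0441 intr=49.8859 cont=49.1244 V=49.8859[EX]; j=1 S=100.3169 intr=26.6131 cont=27.9780 V=27.9780[hold]; j=2 S=130.6198 intr=0.0000 cont=10.2225 V=10.2225[hold]; j=3 S=170.0763 intr=0.0000 cont=1.7597 V=1.7597[hold]  S*(3)=77.0441
k=2: j=0 S=87.9138 intr=39.0162 cont=38.9194 V=39.0162[EX]; j=1 S=114.4700 intr=12.4600 cont=19.1648 V=19.1648[hold]; j=2 S=149.0481 intr=0.0000 cont=6.0405 V=6.0405[hold]  S*(2)=87.9138
k=1: j=0 S=100.3169 intr=26.6131 cont=29.1163 V=29.1163[hold]; j=1 S=130.6198 intr=0.0000 cont=12.6594 V=12.6594[hold]  S*(1)=-
k=0: j=0 S=114.4700 intr=12.4600 cont=20.9286 V=20.9286[hold]  S*(0)=-

price = 20.9286
boundary = - - 87.9138 77.0441 87.9138 100.3169 87.9138
tree:
20.9286
29.1163 12.6594
39.0162 19.1648 6.0405
49.8859 27.9780 10.2225 1.7597
59.4116 39.0162 16.8272 3.4701 0.0000
67.7596 49.8859 26.6131 6.8432 0.0000 0.0000
75.0754 59.4116 39.0162 13.4952 0.0000 0.0000 0.0000
81.4867 67.7596 49.8859 26.6131 0.0000 0.0000 0.0000 0.0000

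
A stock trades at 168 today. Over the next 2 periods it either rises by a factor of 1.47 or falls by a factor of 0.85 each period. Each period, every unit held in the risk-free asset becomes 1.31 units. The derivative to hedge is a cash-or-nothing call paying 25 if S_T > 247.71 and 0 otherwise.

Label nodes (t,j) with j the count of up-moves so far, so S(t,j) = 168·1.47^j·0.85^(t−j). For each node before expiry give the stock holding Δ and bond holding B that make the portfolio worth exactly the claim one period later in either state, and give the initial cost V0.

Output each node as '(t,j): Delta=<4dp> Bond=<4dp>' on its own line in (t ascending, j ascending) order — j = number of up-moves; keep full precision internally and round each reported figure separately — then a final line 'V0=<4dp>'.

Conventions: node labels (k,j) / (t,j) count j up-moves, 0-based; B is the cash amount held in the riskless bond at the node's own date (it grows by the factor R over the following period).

Risk-neutral probability p* = (R−d)/(u−d) = (1.31−0.85)/(1.47−0.85) = 0.7419.
Payoffs at expiry: V(2,0)=0.0000, V(2,1)=0.0000, V(2,2)=25.0000
(1,0): S=142.8000. Δ = (V_up−V_dn)/(S_up−S_dn) = (0.0000−0.0000)/(209.9160−121.3800) = 0.0000. V = [p*·0.0000 + (1−p*)·0.0000]/1.31 = 0.0000. B = V − Δ·S = 0.0000.
(1,1): S=246.9600. Δ = (V_up−V_dn)/(S_up−S_dn) = (25.0000−0.0000)/(363.0312−209.9160) = 0.1633. V = [p*·25.0000 + (1−p*)·0.0000]/1.31 = 14.1591. B = V − Δ·S = -26.1635.
(0,0): S=168.0000. Δ = (V_up−V_dn)/(S_up−S_dn) = (14.1591−0.0000)/(246.9600−142.8000) = 0.1359. V = [p*·14.1591 + (1−p*)·0.0000]/1.31 = 8.0192. B = V − Δ·S = -14.8180.
Sanity check at the root: Δ(0,0)·S0 + B(0,0) reproduces V0 = 8.0192.

(0,0): Delta=0.1359 Bond=-14.8180
(1,0): Delta=0.0000 Bond=0.0000
(1,1): Delta=0.1633 Bond=-26.1635
V0=8.0192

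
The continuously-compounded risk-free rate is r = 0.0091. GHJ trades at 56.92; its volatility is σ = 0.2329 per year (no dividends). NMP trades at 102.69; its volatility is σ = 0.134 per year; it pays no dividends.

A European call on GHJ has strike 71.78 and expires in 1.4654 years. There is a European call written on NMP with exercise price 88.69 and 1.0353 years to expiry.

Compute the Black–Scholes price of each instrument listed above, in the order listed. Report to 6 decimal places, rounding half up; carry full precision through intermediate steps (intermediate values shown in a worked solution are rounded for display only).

price(GHJ call K=71.78) = 2.233585
price(NMP call K=88.69) = 15.644316

[GHJ call K=71.78]
σ√T = 0.2329·√1.4654 = 0.281934
d₁ = (ln(S/K) + (r+σ²/2)T) / (σ√T) = (ln(56.92/71.78) + (0.0091+0.2329²/2)·1.4654) / 0.281934 = (-0.231959 + 0.053079) / 0.281934 = -0.634477
d₂ = d₁ − σ√T = -0.634477 − 0.281934 = -0.916411
e^{−rT} = 0.986753
N(d₁) = 0.262885,  N(d₂) = 0.179726
price = S·N(d₁) − K·e^{−rT}·N(d₂) = 14.963411 − 12.729826 = 2.233585
[NMP call K=88.69]
σ√T = 0.134·√1.0353 = 0.136345
d₁ = (ln(S/K) + (r+σ²/2)T) / (σ√T) = (ln(102.69/88.69) + (0.0091+0.134²/2)·1.0353) / 0.136345 = (0.146568 + 0.018716) / 0.136345 = 1.212250
d₂ = d₁ − σ√T = 1.212250 − 0.136345 = 1.075906
e^{−rT} = 0.990623
N(d₁) = 0.887292,  N(d₂) = 0.859015
price = S·N(d₁) − K·e^{−rT}·N(d₂) = 91.115983 − 75.471667 = 15.644316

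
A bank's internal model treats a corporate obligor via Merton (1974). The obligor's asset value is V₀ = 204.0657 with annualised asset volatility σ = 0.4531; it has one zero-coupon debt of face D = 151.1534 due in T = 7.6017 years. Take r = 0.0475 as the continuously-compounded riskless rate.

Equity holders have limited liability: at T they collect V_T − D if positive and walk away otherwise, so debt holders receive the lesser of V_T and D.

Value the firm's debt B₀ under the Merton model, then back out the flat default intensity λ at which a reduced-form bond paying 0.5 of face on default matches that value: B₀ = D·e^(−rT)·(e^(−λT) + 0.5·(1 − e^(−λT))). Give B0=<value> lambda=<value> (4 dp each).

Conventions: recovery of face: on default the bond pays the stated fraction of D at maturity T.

B0=74.0294 lambda=0.1187

With assets at 204.0657 and a single debt payment of 151.1534 at 7.6017 years:
d₁ = [ln(V₀/D) + (r + σ²/2)T] / (σ√T)
   = [ln(204.0657/151.1534) + (0.0475 + 0.5·0.4531²)·7.6017] / (0.4531·√7.6017)
   = [0.300147 + 1.141394] / 1.249250 = 1.153925
d₂ = d₁ − σ√T = 1.153925 − 1.249250 = -0.095326
N(d₁) = 0.875734,  N(d₂) = 0.462028,  e^(−rT) = 0.696923
E₀ = V₀·N(d₁) − D·e^(−rT)·N(d₂)
   = 204.0657·0.875734 − 151.1534·0.696923·0.462028 = 130.036290
B₀ = V₀ − E₀ = 204.0657 − 130.036290 = 74.029410
e^(−λT) = (B₀·e^(rT)/D − 0.5)/(1 − 0.5) = (74.0294·1.434879/151.1534 − 0.5)/0.5 = 0.40550269
λ = −ln(0.40550269)/7.6017 = 0.118740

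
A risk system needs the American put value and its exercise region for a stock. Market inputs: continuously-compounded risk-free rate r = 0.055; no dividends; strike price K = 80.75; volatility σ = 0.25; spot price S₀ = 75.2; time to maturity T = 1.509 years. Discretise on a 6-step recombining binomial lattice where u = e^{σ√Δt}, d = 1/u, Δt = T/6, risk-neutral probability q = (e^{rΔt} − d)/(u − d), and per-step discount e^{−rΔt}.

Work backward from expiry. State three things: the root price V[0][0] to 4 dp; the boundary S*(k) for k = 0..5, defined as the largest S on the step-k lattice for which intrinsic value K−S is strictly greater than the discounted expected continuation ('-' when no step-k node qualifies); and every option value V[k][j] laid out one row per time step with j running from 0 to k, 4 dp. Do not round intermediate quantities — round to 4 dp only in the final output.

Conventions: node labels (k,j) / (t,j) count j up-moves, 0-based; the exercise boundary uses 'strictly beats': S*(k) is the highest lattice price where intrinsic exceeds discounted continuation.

Δt=0.25150  u=1.13357  d=0.88217  q=0.52410  discount=0.98626
step 6 (expiry): payoffs max(K−S,0) = 45.3078 35.2072 22.2280 5.5500 0.0000 0.0000 0.0000
step 5: (k=5,j=0): S=40.1764, K−S=40.5736, hold=39.4643 ⇒ V=40.5736 exercise | (k=5,j=1): S=51.6261, K−S=29.1239, hold=28.0146 ⇒ V=29.1239 exercise | (k=5,j=2): S=66.3389, K−S=14.4111, hold=13.3018 ⇒ V=14.4111 exercise | (k=5,j=3): S=85.2447, K−S=0.0000, hold=2.6050 ⇒ V=2.6050 continue | (k=5,j=4): S=109.5383, K−S=0.0000, hold=0.0000 ⇒ V=0.0000 continue | (k=5,j=5): S=140.7554, K−S=0.0000, hold=0.0000 ⇒ V=0.0000 continue  boundary S*=66.3389
step 4: (k=4,j=0): S=45.5428, K−S=35.2072, hold=34.0979 ⇒ V=35.2072 exercise | (k=4,j=1): S=58.5220, K−S=22.2280, hold=21.1187 ⇒ V=22.2280 exercise | (k=4,j=2): S=75.2000, K−S=5.5500, hold=8.1105 ⇒ V=8.1105 continue | (k=4,j=3): S=96.6310, K−S=0.0000, hold=1.2227 ⇒ V=1.2227 continue | (k=4,j=4): S=124.1697, K−S=0.0000, hold=0.0000 ⇒ V=0.0000 continue  boundary S*=58.5220
step 3: (k=3,j=0): S=51.6261, K−S=29.1239, hold=28.0146 ⇒ V=29.1239 exercise | (k=3,j=1): S=66.3389, K−S=14.4111, hold=14.6253 ⇒ V=14.6253 continue | (k=3,j=2): S=85.2447, K−S=0.0000, hold=4.4388 ⇒ V=4.4388 continue | (k=3,j=3): S=109.5383, K−S=0.0000, hold=0.5739 ⇒ V=0.5739 continue  boundary S*=51.6261
step 2: (k=2,j=0): S=58.5220, K−S=22.2280, hold=21.2295 ⇒ V=22.2280 exercise | (k=2,j=1): S=75.2000, K−S=5.5500, hold=9.1590 ⇒ V=9.1590 continue | (k=2,j=2): S=96.6310, K−S=0.0000, hold=2.3800 ⇒ V=2.3800 continue  boundary S*=58.5220
step 1: (k=1,j=0): S=66.3389, K−S=14.4111, hold=15.1673 ⇒ V=15.1673 continue | (k=1,j=1): S=85.2447, K−S=0.0000, hold=5.5291 ⇒ V=5.5291 continue  boundary S*=-
step 0: (k=0,j=0): S=75.2000, K−S=5.5500, hold=9.9770 ⇒ V=9.9770 continue  boundary S*=-

price = 9.9770
boundary = - - 58.5220 51.6261 58.5220 66.3389
tree:
9.9770
15.1673 5.5291
22.2280 9.1590 2.3800
29.1239 14.6253 4.4388 0.5739
35.2072 22.2280 8.1105 1.2227 0.0000
40.5736 29.1239 14.4111 2.6050 0.0000 0.0000
45.3078 35.2072 22.2280 5.5500 0.0000 0.0000 0.0000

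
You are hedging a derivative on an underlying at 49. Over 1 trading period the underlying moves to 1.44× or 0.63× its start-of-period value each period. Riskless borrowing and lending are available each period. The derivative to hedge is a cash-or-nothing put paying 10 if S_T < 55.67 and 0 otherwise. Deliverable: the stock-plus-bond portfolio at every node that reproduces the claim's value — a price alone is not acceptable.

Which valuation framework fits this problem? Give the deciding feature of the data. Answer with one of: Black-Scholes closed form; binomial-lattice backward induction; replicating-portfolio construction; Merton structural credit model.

framework: replicating-portfolio construction

Key observation: the mandate to exhibit the hedge at every date and state singles out the replicating-portfolio construction on the 1-period tree with factors 1.44 and 0.63 from 49.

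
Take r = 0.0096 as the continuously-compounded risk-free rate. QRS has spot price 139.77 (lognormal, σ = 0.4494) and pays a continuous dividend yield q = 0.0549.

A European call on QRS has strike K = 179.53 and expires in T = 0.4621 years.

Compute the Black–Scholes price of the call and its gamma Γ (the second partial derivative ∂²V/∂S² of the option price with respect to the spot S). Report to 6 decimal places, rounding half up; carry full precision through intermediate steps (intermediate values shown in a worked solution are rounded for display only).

price = 4.859725
Γ = 0.006952

σ√T = 0.4494·√0.4621 = 0.305493
d₁ = (ln(S/K) + (r−q+σ²/2)T) / (σ√T) = (ln(139.77/179.53) + (0.0096−0.0549+0.4494²/2)·0.4621) / 0.305493 = (-0.250344 + 0.025730) / 0.305493 = -0.735252
d₂ = d₁ − σ√T = -0.735252 − 0.305493 = -1.040745
e^{−rT} = 0.995574
e^{−qT} = 0.974950
N(d₁) = 0.231093,  N(d₂) = 0.148997
Call price V = S·e^{−qT}·N(d₁) − K·e^{−rT}·N(d₂) = 31.490744 − 26.631018 = 4.859725
φ(d₁) = (1/√(2π))·e^{−d₁²/2} = 0.304454
Γ = e^{−qT}·φ(d₁) / (S·σ·√T) = 0.006952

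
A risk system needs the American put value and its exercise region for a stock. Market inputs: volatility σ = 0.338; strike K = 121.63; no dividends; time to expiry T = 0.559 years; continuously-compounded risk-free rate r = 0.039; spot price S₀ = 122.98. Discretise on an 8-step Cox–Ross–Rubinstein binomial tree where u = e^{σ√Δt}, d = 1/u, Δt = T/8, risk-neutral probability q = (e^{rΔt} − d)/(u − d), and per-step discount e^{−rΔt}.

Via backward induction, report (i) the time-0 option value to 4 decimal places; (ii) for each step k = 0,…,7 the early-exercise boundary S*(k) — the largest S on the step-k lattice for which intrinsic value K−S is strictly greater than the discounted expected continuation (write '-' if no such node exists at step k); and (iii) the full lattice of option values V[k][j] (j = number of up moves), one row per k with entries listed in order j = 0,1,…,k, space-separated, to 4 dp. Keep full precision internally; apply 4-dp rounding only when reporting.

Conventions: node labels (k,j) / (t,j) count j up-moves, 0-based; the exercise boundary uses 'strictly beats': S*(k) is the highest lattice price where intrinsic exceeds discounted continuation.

params: Δt=0.06988 u=1.09346 d=0.91453 q=0.49293 e^(-rΔt)=0.99728
t_8 payoffs: 61.4554 49.6821 35.6052 18.7741 0.0000 0.0000 0.0000 0.0000 0.0000
t_7: node(7,0) S=65.7984 payoff=55.8316 vs cont=55.5006 → 55.8316 [stop]  node(7,1) S=78.6721 payoff=42.9579 vs cont=42.6268 → 42.9579 [stop]  node(7,2) S=94.0646 payoff=27.5654 vs cont=27.2344 → 27.5654 [stop]  node(7,3) S=112.4687 payoff=9.1613 vs cont=9.4939 → 9.4939 [wait]  node(7,4) S=134.4736 payoff=0.0000 vs cont=0.0000 → 0.0000 [wait]  node(7,5) S=160.7839 payoff=0.0000 vs cont=0.0000 → 0.0000 [wait]  node(7,6) S=192.2419 payoff=0.0000 vs cont=0.0000 → 0.0000 [wait]  node(7,7) S=229.8547 payoff=0.0000 vs cont=0.0000 → 0.0000 [wait]  ⇒ S*(7)=94.0646
t_6: node(6,0) S=71.9479 payoff=49.6821 vs cont=49.3511 → 49.6821 [stop]  node(6,1) S=86.0248 payoff=35.6052 vs cont=35.2742 → 35.6052 [stop]  node(6,2) S=102.8559 payoff=18.7741 vs cont=18.6066 → 18.7741 [stop]  node(6,3) S=122.9800 payoff=0.0000 vs cont=4.8010 → 4.8010 [wait]  node(6,4) S=147.0415 payoff=0.0000 vs cont=0.0000 → 0.0000 [wait]  node(6,5) S=175.8107 payoff=0.0000 vs cont=0.0000 → 0.0000 [wait]  node(6,6) S=210.2087 payoff=0.0000 vs cont=0.0000 → 0.0000 [wait]  ⇒ S*(6)=102.8559
t_5: node(5,0) S=78.6721 payoff=42.9579 vs cont=42.6268 → 42.9579 [stop]  node(5,1) S=94.0646 payoff=27.5654 vs cont=27.2344 → 27.5654 [stop]  node(5,2) S=112.4687 payoff=9.1613 vs cont=11.8540 → 11.8540 [wait]  node(5,3) S=134.4736 payoff=0.0000 vs cont=2.4278 → 2.4278 [wait]  node(5,4) S=160.7839 payoff=0.0000 vs cont=0.0000 → 0.0000 [wait]  node(5,5) S=192.2419 payoff=0.0000 vs cont=0.0000 → 0.0000 [wait]  ⇒ S*(5)=94.0646
t_4: node(4,0) S=86.0248 payoff=35.6052 vs cont=35.2742 → 35.6052 [stop]  node(4,1) S=102.8559 payoff=18.7741 vs cont=19.7668 → 19.7668 [wait]  node(4,2) S=122.9800 payoff=0.0000 vs cont=7.1880 → 7.1880 [wait]  node(4,3) S=147.0415 payoff=0.0000 vs cont=1.2277 → 1.2277 [wait]  node(4,4) S=175.8107 payoff=0.0000 vs cont=0.0000 → 0.0000 [wait]  ⇒ S*(4)=86.0248
t_3: node(3,0) S=94.0646 payoff=27.5654 vs cont=27.7224 → 27.7224 [wait]  node(3,1) S=112.4687 payoff=9.1613 vs cont=13.5294 → 13.5294 [wait]  node(3,2) S=134.4736 payoff=0.0000 vs cont=4.2384 → 4.2384 [wait]  node(3,3) S=160.7839 payoff=0.0000 vs cont=0.6208 → 0.6208 [wait]  ⇒ S*(3)=-
t_2: node(2,0) S=102.8559 payoff=18.7741 vs cont=20.6698 → 20.6698 [wait]  node(2,1) S=122.9800 payoff=0.0000 vs cont=8.9253 → 8.9253 [wait]  node(2,2) S=147.0415 payoff=0.0000 vs cont=2.4485 → 2.4485 [wait]  ⇒ S*(2)=-
t_1: node(1,0) S=112.4687 payoff=9.1613 vs cont=14.8401 → 14.8401 [wait]  node(1,1) S=134.4736 payoff=0.0000 vs cont=5.7171 → 5.7171 [wait]  ⇒ S*(1)=-
t_0: node(0,0) S=122.9800 payoff=0.0000 vs cont=10.3150 → 10.3150 [wait]  ⇒ S*(0)=-

price = 10.3150
boundary = - - - - 86.0248 94.0646 102.8559 94.0646
tree:
10.3150
14.8401 5.7171
20.6698 8.9253 2.4485
27.7224 13.5294 4.2384 0.6208
35.6052 19.7668 7.1880 1.2277 0.0000
42.9579 27.5654 11.8540 2.4278 0.0000 0.0000
49.6821 35.6052 18.7741 4.8010 0.0000 0.0000 0.0000
55.8316 42.9579 27.5654 9.4939 0.0000 0.0000 0.0000 0.0000
61.4554 49.6821 35.6052 18.7741 0.0000 0.0000 0.0000 0.0000 0.0000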